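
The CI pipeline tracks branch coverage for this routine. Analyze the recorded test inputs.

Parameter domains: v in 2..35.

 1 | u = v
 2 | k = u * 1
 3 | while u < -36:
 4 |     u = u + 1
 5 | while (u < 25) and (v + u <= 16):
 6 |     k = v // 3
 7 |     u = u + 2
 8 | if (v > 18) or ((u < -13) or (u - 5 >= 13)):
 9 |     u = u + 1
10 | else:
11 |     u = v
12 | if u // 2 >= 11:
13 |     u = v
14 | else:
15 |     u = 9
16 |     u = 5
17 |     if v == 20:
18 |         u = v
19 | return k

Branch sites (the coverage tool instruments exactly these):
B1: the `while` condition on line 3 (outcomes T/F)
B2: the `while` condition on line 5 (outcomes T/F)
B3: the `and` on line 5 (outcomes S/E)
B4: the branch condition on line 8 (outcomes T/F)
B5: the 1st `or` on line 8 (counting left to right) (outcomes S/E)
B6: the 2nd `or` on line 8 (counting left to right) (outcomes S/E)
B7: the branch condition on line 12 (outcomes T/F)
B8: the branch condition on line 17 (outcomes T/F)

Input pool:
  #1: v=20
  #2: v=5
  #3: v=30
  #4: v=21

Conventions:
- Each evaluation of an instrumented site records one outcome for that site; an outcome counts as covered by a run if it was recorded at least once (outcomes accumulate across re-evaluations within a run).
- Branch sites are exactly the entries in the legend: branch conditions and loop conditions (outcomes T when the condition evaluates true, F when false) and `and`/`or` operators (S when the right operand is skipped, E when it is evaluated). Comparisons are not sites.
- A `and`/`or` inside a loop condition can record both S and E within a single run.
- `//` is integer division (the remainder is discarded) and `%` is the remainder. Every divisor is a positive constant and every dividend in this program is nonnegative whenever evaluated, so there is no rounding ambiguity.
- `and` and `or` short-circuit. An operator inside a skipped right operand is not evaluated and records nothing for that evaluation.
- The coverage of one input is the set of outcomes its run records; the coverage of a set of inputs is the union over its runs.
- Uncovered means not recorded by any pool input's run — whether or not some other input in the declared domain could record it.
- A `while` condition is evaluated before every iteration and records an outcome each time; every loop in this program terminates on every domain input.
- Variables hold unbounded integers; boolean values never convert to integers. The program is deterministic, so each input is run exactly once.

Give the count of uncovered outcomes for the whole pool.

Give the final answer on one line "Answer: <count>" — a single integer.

input #1, v=20: events B1->F, B3->E, B2->F, B5->S, B4->T, B7->F, B8->T; outcomes B1=F, B2=F, B3=E, B4=T, B5=S, B7=F, B8=T
input #2, v=5: events B1->F, B3->E, B2->T, B3->E, B2->T, B3->E, B2->T, B3->E, B2->T, B3->E, B2->F, B5->E, B6->E, B4->F, ...; outcomes B1=F, B2=T, B2=F, B3=E, B4=F, B5=E, B6=E, B7=F, B8=F
input #3, v=30: events B1->F, B3->S, B2->F, B5->S, B4->T, B7->T; outcomes B1=F, B2=F, B3=S, B4=T, B5=S, B7=T
input #4, v=21: events B1->F, B3->E, B2->F, B5->S, B4->T, B7->T; outcomes B1=F, B2=F, B3=E, B4=T, B5=S, B7=T
union over the pool: B1=F, B2=T, B2=F, B3=S, B3=E, B4=T, B4=F, B5=S, B5=E, B6=E, B7=T, B7=F, B8=T, B8=F
uncovered (2 of 16): B1=T, B6=S

Answer: 2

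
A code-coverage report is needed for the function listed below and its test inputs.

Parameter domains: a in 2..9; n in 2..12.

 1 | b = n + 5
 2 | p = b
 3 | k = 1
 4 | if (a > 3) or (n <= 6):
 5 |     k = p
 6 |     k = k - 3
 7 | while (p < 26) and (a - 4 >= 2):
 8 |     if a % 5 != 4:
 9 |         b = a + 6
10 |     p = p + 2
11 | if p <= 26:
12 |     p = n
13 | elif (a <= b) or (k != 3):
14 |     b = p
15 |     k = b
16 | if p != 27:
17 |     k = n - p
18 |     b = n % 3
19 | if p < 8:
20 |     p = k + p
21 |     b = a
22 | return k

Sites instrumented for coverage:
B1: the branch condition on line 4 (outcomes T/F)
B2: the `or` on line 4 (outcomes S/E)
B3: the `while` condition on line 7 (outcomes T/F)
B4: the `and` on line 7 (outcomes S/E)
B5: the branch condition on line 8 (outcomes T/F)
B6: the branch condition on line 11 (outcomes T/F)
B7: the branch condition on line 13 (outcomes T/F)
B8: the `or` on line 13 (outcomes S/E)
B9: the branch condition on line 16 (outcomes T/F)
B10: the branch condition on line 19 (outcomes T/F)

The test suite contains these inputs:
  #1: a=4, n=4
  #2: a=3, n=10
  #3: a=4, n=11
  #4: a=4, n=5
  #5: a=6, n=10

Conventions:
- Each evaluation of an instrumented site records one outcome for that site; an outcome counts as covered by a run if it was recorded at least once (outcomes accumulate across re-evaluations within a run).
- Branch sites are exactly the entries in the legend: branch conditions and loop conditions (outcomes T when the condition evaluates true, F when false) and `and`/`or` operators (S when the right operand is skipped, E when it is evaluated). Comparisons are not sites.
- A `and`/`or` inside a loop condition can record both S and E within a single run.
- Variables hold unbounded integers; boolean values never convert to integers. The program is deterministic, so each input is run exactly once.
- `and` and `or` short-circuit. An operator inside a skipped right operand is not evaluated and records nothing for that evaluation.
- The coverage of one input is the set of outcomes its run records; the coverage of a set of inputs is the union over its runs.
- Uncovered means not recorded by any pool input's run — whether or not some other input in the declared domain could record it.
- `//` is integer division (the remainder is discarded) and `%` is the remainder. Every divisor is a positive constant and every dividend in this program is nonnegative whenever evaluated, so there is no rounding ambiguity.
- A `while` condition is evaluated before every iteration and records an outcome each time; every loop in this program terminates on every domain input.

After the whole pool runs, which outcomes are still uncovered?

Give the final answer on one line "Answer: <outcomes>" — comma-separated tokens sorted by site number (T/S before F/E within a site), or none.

run #1 (a=4, n=4) records B1=T, B2=S, B3=F, B4=E, B6=T, B9=T, B10=T
run #2 (a=3, n=10) records B1=F, B2=E, B3=F, B4=E, B6=T, B9=T, B10=F
run #3 (a=4, n=11) records B1=T, B2=S, B3=F, B4=E, B6=T, B9=T, B10=F
run #4 (a=4, n=5) records B1=T, B2=S, B3=F, B4=E, B6=T, B9=T, B10=T
run #5 (a=6, n=10) records B1=T, B2=S, B3=T, B3=F, B4=S, B4=E, B5=T, B6=F, B7=T, B8=S, B9=F, B10=F
union over the pool: B1=T, B1=F, B2=S, B2=E, B3=T, B3=F, B4=S, B4=E, B5=T, B6=T, B6=F, B7=T, B8=S, B9=T, B9=F, B10=T, B10=F
uncovered (3 of 20): B5=F, B7=F, B8=E

Answer: B5=F, B7=F, B8=E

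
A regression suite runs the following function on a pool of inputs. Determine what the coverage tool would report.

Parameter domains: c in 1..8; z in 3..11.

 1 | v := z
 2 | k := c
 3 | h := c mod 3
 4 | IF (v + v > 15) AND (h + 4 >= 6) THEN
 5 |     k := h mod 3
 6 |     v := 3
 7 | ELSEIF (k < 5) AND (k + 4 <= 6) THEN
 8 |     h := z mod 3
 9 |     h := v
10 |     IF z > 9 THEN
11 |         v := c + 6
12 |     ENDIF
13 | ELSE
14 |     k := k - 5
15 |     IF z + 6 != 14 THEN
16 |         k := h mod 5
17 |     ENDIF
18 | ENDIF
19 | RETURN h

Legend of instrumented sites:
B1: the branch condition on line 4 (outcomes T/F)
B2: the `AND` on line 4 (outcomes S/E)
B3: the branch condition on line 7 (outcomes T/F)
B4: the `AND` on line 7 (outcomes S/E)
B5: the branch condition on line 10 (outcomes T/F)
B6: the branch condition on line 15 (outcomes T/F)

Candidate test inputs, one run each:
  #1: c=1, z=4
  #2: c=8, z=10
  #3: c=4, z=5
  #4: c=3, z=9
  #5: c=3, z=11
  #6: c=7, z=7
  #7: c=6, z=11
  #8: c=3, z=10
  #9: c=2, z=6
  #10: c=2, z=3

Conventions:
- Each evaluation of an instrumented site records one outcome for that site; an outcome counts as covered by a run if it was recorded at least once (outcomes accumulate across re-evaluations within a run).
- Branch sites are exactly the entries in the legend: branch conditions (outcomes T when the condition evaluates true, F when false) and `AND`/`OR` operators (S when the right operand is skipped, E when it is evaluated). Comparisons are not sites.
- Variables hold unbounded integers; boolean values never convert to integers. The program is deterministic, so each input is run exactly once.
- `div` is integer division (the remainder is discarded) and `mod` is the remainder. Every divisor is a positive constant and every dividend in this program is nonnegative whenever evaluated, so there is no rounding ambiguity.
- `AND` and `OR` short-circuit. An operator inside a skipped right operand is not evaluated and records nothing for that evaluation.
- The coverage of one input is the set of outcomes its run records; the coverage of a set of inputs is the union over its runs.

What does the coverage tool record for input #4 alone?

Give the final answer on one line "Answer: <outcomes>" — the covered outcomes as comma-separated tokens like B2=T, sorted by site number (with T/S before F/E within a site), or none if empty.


Running input #4 (c=3, z=9), event by event:
  B2->E, B1->F, B4->E, B3->F, B6->T
as a set, this run covers: B1=F, B2=E, B3=F, B4=E, B6=T
Answer: B1=F, B2=E, B3=F, B4=E, B6=T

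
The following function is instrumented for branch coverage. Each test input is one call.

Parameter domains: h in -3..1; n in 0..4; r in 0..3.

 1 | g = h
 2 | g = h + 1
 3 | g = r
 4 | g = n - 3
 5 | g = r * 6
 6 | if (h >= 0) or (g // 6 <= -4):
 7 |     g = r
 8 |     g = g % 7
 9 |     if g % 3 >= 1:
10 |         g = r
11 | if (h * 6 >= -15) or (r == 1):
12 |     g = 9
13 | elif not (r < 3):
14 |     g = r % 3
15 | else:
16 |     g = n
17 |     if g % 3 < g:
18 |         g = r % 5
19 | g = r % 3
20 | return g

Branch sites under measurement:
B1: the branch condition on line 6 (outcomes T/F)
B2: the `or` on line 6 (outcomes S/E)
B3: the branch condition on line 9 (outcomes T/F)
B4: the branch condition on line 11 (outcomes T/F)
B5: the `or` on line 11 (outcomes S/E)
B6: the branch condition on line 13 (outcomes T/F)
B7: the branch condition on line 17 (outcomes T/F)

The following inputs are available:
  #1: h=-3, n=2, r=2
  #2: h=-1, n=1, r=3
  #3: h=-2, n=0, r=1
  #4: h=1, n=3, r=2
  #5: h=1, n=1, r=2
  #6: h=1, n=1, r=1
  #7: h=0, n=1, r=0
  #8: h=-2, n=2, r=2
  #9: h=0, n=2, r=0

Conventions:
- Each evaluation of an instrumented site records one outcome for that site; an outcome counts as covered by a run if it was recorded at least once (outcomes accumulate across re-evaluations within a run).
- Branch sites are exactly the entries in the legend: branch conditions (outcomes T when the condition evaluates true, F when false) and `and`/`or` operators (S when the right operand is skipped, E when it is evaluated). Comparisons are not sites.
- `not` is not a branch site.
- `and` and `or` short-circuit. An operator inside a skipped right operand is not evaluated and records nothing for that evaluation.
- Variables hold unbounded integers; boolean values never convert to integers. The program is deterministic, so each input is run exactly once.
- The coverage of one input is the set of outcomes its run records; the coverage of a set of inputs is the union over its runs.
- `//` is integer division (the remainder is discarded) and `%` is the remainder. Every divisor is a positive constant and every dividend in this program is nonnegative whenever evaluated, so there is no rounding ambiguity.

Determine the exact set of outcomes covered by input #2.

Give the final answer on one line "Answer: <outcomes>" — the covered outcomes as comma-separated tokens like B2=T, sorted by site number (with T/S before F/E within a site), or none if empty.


Simulating input #2 (h=-1, n=1, r=3) step by step:
  B2->E, B1->F, B5->S, B4->T
collecting distinct outcomes: B1=F, B2=E, B4=T, B5=S
Answer: B1=F, B2=E, B4=T, B5=S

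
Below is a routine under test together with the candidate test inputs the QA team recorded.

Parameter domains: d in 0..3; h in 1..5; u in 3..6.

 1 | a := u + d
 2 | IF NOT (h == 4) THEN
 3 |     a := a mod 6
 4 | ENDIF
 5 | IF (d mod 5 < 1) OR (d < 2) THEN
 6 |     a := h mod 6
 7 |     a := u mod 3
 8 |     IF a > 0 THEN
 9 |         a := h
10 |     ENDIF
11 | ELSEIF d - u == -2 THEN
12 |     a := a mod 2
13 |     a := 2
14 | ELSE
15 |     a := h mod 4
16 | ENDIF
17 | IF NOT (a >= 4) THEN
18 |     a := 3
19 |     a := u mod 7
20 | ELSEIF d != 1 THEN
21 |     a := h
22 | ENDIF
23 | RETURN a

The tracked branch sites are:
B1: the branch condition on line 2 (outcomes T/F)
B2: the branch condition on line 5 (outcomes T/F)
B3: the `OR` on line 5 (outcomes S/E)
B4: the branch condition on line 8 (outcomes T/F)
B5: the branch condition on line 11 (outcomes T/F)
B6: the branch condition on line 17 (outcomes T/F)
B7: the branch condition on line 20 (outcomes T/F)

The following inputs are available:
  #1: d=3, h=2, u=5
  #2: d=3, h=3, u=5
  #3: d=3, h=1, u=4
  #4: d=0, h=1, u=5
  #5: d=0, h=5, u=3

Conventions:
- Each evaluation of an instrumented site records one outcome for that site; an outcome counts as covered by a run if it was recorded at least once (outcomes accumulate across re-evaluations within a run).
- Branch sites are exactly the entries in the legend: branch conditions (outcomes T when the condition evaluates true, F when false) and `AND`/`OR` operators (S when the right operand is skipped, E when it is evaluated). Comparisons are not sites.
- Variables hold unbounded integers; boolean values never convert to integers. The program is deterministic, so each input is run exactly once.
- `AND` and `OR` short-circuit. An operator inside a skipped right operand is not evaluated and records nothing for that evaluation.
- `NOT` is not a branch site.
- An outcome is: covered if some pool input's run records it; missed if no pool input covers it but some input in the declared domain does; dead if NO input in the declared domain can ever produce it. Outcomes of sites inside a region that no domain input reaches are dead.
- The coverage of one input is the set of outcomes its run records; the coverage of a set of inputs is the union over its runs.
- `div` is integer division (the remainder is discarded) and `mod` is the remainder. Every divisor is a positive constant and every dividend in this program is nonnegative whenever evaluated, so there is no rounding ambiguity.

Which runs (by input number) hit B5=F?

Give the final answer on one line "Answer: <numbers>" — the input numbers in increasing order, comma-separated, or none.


input #1 (d=3, h=2, u=5): does not record B5=F
input #2 (d=3, h=3, u=5): does not record B5=F
input #3 (d=3, h=1, u=4): records B5=F
input #4 (d=0, h=1, u=5): does not record B5=F
input #5 (d=0, h=5, u=3): does not record B5=F
Answer: 3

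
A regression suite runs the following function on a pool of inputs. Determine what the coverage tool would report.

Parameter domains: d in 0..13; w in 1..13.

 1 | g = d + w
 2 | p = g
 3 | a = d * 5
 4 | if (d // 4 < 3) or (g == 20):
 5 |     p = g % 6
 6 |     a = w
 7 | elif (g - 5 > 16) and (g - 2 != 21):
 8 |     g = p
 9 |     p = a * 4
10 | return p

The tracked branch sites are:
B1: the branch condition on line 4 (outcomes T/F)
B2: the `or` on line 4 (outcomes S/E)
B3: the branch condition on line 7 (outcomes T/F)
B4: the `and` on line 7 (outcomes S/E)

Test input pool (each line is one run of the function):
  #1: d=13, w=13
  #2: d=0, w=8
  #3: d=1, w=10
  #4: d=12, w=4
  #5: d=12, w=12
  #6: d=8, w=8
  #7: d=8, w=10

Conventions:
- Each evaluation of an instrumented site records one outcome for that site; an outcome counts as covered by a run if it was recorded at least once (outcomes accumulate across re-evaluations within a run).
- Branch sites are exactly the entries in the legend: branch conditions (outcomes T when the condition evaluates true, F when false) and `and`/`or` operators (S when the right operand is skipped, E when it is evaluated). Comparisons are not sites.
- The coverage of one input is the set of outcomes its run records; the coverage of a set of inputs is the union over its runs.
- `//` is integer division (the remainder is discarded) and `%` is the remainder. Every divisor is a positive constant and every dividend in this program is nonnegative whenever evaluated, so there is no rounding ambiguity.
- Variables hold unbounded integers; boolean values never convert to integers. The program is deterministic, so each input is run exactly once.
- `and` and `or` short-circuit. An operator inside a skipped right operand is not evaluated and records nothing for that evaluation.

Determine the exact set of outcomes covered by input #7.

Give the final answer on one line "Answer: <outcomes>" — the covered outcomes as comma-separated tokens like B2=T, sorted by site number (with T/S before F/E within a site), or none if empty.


Running input #7 (d=8, w=10), event by event:
  B2->S, B1->T
as a set, this run covers: B1=T, B2=S
Answer: B1=T, B2=S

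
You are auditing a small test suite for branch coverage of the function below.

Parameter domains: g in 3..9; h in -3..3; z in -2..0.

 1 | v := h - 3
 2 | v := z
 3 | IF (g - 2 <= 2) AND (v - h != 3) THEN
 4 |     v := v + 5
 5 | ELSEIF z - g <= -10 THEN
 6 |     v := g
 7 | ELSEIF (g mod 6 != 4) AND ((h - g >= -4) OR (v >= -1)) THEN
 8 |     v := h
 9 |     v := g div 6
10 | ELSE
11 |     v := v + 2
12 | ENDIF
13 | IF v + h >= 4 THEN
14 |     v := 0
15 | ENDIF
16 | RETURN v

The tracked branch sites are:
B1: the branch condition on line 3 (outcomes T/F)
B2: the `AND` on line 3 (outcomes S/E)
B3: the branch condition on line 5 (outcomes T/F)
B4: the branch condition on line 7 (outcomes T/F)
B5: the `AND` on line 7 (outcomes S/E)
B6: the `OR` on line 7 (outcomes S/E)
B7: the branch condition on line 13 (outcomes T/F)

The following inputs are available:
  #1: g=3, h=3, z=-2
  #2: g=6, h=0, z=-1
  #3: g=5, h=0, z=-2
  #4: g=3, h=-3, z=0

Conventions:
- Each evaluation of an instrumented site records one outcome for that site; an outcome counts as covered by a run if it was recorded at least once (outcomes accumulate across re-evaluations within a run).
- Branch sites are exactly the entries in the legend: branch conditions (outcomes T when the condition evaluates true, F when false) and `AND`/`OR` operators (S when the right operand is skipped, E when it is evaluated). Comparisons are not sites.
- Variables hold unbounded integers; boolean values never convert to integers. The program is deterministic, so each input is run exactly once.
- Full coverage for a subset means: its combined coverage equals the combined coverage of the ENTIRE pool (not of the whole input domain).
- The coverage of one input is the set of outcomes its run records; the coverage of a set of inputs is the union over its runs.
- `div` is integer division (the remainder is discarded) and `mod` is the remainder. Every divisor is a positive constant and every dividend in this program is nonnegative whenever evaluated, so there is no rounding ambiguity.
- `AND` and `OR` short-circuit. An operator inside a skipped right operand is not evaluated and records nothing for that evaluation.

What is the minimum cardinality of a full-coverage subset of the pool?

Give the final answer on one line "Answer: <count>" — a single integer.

run #1 (g=3, h=3, z=-2) runs B2->E, B1->T, B7->T; records B1=T, B2=E, B7=T
run #2 (g=6, h=0, z=-1) runs B2->S, B1->F, B3->F, B5->E, B6->E, B4->T, B7->F; records B1=F, B2=S, B3=F, B4=T, B5=E, B6=E, B7=F
run #3 (g=5, h=0, z=-2) runs B2->S, B1->F, B3->F, B5->E, B6->E, B4->F, B7->F; records B1=F, B2=S, B3=F, B4=F, B5=E, B6=E, B7=F
run #4 (g=3, h=-3, z=0) runs B2->E, B1->F, B3->F, B5->E, B6->E, B4->T, B7->F; records B1=F, B2=E, B3=F, B4=T, B5=E, B6=E, B7=F
the full pool covers 11 outcomes: B1=T, B1=F, B2=S, B2=E, B3=F, B4=T, B4=F, B5=E, B6=E, B7=T, B7=F
no size-1 subset reaches all 11 outcomes (best union: 7/11)
no size-2 subset reaches all 11 outcomes (best union: 10/11)
inputs {1, 2, 3} (size 3) cover everything; no size-3 subset with a lexicographically smaller index list covers all 11

Answer: 3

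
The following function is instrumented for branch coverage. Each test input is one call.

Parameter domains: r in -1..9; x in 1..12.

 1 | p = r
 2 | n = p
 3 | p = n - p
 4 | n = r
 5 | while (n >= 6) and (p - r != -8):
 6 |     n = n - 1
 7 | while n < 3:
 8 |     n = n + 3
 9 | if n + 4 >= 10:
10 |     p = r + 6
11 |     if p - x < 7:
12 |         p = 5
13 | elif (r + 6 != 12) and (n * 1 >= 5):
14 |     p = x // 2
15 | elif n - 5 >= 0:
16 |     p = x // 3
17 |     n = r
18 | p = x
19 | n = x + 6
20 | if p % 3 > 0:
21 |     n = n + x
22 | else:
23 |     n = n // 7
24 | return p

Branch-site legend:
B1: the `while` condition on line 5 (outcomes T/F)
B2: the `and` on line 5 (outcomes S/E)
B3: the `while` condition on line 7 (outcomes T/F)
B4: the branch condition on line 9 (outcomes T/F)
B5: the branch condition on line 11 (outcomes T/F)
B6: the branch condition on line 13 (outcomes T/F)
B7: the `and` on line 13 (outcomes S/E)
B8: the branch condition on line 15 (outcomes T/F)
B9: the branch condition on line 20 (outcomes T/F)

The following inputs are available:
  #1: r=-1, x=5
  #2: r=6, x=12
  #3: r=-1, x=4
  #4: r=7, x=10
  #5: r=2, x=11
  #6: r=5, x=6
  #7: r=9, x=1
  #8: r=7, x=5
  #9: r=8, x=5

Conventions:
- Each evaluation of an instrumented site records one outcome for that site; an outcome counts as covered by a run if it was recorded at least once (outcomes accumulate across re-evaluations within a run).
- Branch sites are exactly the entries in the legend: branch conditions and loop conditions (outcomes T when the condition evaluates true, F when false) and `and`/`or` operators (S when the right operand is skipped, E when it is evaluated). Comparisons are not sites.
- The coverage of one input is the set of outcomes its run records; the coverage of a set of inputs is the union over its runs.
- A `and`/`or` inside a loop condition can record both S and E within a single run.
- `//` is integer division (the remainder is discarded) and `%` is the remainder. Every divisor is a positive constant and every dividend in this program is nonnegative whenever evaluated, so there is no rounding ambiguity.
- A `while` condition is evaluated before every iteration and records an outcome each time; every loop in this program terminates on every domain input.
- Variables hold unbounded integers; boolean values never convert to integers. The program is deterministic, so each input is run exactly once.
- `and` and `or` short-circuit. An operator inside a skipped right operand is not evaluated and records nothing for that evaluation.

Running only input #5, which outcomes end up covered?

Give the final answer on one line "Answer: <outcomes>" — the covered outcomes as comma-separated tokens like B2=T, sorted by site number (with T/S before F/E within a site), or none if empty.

Running input #5 (r=2, x=11), event by event:
  B2->S, B1->F, B3->T, B3->F, B4->F, B7->E, B6->T, B9->T
deduplicating events, the covered set is: B1=F, B2=S, B3=T, B3=F, B4=F, B6=T, B7=E, B9=T

Answer: B1=F, B2=S, B3=T, B3=F, B4=F, B6=T, B7=E, B9=T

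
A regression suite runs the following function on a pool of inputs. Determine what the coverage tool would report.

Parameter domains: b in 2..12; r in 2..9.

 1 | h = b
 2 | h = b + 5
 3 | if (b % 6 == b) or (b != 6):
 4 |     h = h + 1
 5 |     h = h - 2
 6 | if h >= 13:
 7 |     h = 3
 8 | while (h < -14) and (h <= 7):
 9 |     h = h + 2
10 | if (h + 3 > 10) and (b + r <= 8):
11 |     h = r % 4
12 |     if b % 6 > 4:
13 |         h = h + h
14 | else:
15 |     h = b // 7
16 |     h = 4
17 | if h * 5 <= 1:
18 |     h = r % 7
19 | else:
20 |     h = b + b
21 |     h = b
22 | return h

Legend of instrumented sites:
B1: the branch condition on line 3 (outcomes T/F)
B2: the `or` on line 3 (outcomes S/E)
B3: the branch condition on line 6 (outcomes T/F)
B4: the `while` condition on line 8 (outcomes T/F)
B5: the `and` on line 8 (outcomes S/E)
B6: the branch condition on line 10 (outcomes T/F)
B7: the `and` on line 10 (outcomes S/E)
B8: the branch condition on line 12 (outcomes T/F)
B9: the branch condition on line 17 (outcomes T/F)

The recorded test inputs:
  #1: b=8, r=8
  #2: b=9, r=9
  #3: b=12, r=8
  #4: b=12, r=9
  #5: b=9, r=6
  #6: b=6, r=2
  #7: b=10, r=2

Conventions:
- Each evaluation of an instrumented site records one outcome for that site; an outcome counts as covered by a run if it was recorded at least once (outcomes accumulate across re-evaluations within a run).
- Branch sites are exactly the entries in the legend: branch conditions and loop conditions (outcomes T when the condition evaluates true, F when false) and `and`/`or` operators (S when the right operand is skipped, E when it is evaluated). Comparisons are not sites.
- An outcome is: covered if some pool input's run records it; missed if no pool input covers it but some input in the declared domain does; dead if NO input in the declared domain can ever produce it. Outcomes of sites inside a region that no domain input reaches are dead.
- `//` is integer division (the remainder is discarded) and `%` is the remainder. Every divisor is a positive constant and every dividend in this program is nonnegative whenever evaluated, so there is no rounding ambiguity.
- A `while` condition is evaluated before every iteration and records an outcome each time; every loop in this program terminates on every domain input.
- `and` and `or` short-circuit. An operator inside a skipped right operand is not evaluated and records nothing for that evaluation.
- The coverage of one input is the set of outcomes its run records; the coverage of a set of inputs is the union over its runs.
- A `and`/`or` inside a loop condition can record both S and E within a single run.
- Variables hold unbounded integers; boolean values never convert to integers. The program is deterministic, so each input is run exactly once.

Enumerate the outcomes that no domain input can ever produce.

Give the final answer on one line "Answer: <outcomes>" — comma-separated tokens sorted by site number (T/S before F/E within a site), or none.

sweeping the full domain (88 inputs) for each outcome:
  B4=T: never recorded by any domain input -> dead
  B5=E: never recorded by any domain input -> dead
  reachable outcomes have witnesses, e.g. B1=T (e.g. b=2, r=2), B1=F (e.g. b=6, r=2), B2=S (e.g. b=2, r=2), B2=E (e.g. b=6, r=2)

Answer: B4=T, B5=E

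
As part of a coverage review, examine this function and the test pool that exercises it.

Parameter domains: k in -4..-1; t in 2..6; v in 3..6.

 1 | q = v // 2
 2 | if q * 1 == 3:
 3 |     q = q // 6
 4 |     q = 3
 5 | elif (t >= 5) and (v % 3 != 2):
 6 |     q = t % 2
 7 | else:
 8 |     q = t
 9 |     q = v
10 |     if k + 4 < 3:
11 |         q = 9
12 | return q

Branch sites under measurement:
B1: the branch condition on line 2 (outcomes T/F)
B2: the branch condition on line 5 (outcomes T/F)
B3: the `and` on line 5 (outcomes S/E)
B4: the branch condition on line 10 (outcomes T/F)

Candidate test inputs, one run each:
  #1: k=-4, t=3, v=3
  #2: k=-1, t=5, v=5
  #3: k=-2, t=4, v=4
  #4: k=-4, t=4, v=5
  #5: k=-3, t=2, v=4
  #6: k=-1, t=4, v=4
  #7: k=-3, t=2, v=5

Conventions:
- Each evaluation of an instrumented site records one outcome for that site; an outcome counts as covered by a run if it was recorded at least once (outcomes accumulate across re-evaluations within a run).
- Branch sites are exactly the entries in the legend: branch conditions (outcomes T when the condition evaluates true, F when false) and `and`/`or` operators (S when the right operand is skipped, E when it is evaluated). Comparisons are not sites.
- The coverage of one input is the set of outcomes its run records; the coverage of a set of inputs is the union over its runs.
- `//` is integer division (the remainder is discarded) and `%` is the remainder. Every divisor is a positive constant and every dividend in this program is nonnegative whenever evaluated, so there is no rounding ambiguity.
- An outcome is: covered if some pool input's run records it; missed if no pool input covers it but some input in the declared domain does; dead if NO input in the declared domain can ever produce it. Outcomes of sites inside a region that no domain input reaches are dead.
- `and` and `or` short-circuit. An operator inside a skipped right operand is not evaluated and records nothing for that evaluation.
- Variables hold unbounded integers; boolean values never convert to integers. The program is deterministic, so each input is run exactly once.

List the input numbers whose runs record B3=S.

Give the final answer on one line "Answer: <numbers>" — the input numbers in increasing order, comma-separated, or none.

input #1 (k=-4, t=3, v=3): covers B3=S
input #2 (k=-1, t=5, v=5): misses B3=S
input #3 (k=-2, t=4, v=4): covers B3=S
input #4 (k=-4, t=4, v=5): covers B3=S
input #5 (k=-3, t=2, v=4): covers B3=S
input #6 (k=-1, t=4, v=4): covers B3=S
input #7 (k=-3, t=2, v=5): covers B3=S

Answer: 1, 3, 4, 5, 6, 7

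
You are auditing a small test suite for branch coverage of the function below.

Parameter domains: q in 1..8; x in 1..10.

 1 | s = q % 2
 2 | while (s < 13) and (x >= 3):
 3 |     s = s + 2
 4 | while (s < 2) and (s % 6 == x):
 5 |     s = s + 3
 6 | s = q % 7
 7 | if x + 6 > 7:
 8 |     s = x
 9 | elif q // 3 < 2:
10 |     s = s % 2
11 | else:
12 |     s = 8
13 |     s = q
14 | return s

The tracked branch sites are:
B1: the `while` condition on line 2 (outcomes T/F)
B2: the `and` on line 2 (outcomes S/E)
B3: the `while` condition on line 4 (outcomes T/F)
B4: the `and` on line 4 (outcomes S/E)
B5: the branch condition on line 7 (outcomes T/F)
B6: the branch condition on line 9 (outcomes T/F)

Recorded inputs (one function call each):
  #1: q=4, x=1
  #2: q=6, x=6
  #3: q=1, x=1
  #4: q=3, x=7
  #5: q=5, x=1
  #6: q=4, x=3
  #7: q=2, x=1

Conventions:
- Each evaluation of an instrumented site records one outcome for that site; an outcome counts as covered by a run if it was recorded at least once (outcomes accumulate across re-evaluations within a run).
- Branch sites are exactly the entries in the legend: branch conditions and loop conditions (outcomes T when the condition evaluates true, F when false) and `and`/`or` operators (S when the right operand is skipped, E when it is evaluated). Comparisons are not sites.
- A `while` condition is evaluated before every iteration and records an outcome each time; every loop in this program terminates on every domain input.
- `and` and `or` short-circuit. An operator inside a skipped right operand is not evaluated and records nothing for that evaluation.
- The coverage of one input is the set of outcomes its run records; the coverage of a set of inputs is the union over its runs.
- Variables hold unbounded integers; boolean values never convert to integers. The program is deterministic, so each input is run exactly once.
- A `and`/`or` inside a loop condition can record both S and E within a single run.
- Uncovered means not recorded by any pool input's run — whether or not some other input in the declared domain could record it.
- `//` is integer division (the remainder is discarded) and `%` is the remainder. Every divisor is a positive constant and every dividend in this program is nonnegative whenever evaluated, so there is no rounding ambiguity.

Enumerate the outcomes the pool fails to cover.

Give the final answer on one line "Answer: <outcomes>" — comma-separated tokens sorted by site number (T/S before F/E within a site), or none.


input #1, q=4, x=1: events B2->E, B1->F, B4->E, B3->F, B5->F, B6->T; outcomes B1=F, B2=E, B3=F, B4=E, B5=F, B6=T
input #2, q=6, x=6: events B2->E, B1->T, B2->E, B1->T, B2->E, B1->T, B2->E, B1->T, B2->E, B1->T, B2->E, B1->T, B2->E, B1->T, ...; outcomes B1=T, B1=F, B2=S, B2=E, B3=F, B4=S, B5=T
input #3, q=1, x=1: events B2->E, B1->F, B4->E, B3->T, B4->S, B3->F, B5->F, B6->T; outcomes B1=F, B2=E, B3=T, B3=F, B4=S, B4=E, B5=F, B6=T
input #4, q=3, x=7: events B2->E, B1->T, B2->E, B1->T, B2->E, B1->T, B2->E, B1->T, B2->E, B1->T, B2->E, B1->T, B2->S, B1->F, ...; outcomes B1=T, B1=F, B2=S, B2=E, B3=F, B4=S, B5=T
input #5, q=5, x=1: events B2->E, B1->F, B4->E, B3->T, B4->S, B3->F, B5->F, B6->T; outcomes B1=F, B2=E, B3=T, B3=F, B4=S, B4=E, B5=F, B6=T
input #6, q=4, x=3: events B2->E, B1->T, B2->E, B1->T, B2->E, B1->T, B2->E, B1->T, B2->E, B1->T, B2->E, B1->T, B2->E, B1->T, ...; outcomes B1=T, B1=F, B2=S, B2=E, B3=F, B4=S, B5=T
input #7, q=2, x=1: events B2->E, B1->F, B4->E, B3->F, B5->F, B6->T; outcomes B1=F, B2=E, B3=F, B4=E, B5=F, B6=T
union over the pool: B1=T, B1=F, B2=S, B2=E, B3=T, B3=F, B4=S, B4=E, B5=T, B5=F, B6=T
uncovered (1 of 12): B6=F
Answer: B6=F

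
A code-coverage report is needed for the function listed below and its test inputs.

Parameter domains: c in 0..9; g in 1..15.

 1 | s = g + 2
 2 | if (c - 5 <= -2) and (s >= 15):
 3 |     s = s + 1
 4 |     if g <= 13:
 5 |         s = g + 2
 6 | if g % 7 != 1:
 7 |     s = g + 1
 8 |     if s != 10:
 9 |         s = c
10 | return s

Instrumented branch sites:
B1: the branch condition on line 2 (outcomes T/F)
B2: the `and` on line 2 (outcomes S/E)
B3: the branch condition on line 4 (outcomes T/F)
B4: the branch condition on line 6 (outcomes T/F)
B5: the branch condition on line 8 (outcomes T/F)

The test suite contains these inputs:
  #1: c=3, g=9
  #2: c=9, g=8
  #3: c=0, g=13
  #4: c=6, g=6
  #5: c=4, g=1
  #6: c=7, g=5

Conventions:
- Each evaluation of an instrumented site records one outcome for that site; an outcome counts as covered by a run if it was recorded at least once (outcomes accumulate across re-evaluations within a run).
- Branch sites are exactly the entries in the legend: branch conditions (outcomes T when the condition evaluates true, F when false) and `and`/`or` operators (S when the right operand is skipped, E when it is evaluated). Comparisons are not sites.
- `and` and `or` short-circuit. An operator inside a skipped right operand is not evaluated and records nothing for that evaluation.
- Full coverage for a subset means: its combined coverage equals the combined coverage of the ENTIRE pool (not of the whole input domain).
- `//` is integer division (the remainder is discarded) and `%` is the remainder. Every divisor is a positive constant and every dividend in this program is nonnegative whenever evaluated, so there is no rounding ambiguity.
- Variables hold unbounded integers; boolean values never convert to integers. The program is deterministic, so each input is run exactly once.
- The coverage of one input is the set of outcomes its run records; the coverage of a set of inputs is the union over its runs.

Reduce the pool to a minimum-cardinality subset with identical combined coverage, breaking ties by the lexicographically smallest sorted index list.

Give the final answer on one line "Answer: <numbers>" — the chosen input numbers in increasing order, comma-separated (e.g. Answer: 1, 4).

test 1 (c=3, g=9) fires B2->E, B1->F, B4->T, B5->F; hits B1=F, B2=E, B4=T, B5=F
test 2 (c=9, g=8) fires B2->S, B1->F, B4->F; hits B1=F, B2=S, B4=F
test 3 (c=0, g=13) fires B2->E, B1->T, B3->T, B4->T, B5->T; hits B1=T, B2=E, B3=T, B4=T, B5=T
test 4 (c=6, g=6) fires B2->S, B1->F, B4->T, B5->T; hits B1=F, B2=S, B4=T, B5=T
test 5 (c=4, g=1) fires B2->S, B1->F, B4->F; hits B1=F, B2=S, B4=F
test 6 (c=7, g=5) fires B2->S, B1->F, B4->T, B5->T; hits B1=F, B2=S, B4=T, B5=T
together the pool reaches 9 outcomes: B1=T, B1=F, B2=S, B2=E, B3=T, B4=T, B4=F, B5=T, B5=F
every size-1 subset falls short of the 9 outcomes (best: 5/9)
every size-2 subset falls short of the 9 outcomes (best: 8/9)
the canonical winner is {1, 2, 3}: size 3, full 9-outcome coverage, earliest index list among size-3 covers

Answer: 1, 2, 3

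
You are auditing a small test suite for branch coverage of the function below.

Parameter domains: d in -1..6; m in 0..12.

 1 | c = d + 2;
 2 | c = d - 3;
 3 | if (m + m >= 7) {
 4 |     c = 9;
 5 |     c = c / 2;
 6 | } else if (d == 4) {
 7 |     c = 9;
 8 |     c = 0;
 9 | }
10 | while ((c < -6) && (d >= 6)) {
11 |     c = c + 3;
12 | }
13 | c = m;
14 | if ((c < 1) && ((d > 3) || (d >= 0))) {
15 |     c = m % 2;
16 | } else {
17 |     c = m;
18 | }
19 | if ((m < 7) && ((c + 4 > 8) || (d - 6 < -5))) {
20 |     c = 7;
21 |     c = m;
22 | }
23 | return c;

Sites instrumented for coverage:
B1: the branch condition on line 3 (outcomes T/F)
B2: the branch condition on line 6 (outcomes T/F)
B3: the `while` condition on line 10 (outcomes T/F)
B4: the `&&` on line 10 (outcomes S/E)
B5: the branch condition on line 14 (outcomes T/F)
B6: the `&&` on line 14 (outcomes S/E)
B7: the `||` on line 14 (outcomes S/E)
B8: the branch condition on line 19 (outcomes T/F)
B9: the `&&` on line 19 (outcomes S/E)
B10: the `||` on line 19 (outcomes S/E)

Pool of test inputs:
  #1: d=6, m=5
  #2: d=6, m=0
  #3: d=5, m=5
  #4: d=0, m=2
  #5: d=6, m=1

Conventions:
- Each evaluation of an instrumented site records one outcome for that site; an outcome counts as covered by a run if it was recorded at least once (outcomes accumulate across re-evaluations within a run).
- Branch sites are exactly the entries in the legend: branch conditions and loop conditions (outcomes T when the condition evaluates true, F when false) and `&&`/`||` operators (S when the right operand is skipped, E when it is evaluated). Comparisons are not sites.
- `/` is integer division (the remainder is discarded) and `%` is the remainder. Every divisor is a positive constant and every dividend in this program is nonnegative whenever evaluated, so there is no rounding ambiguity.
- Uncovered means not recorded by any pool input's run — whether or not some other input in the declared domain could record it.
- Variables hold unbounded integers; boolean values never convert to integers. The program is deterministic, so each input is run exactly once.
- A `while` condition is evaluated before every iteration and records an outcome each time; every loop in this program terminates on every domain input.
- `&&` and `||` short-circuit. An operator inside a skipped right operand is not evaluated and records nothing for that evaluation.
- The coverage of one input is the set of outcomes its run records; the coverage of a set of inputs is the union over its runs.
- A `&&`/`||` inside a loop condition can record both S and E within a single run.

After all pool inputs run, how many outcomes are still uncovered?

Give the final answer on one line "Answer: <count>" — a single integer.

test 1 (d=6, m=5) hits B1=T, B3=F, B4=S, B5=F, B6=S, B8=T, B9=E, B10=S
test 2 (d=6, m=0) hits B1=F, B2=F, B3=F, B4=S, B5=T, B6=E, B7=S, B8=F, B9=E, B10=E
test 3 (d=5, m=5) hits B1=T, B3=F, B4=S, B5=F, B6=S, B8=T, B9=E, B10=S
test 4 (d=0, m=2) hits B1=F, B2=F, B3=F, B4=S, B5=F, B6=S, B8=T, B9=E, B10=E
test 5 (d=6, m=1) hits B1=F, B2=F, B3=F, B4=S, B5=F, B6=S, B8=F, B9=E, B10=E
union over the pool: B1=T, B1=F, B2=F, B3=F, B4=S, B5=T, B5=F, B6=S, B6=E, B7=S, B8=T, B8=F, B9=E, B10=S, B10=E
uncovered (5 of 20): B2=T, B3=T, B4=E, B7=E, B9=S

Answer: 5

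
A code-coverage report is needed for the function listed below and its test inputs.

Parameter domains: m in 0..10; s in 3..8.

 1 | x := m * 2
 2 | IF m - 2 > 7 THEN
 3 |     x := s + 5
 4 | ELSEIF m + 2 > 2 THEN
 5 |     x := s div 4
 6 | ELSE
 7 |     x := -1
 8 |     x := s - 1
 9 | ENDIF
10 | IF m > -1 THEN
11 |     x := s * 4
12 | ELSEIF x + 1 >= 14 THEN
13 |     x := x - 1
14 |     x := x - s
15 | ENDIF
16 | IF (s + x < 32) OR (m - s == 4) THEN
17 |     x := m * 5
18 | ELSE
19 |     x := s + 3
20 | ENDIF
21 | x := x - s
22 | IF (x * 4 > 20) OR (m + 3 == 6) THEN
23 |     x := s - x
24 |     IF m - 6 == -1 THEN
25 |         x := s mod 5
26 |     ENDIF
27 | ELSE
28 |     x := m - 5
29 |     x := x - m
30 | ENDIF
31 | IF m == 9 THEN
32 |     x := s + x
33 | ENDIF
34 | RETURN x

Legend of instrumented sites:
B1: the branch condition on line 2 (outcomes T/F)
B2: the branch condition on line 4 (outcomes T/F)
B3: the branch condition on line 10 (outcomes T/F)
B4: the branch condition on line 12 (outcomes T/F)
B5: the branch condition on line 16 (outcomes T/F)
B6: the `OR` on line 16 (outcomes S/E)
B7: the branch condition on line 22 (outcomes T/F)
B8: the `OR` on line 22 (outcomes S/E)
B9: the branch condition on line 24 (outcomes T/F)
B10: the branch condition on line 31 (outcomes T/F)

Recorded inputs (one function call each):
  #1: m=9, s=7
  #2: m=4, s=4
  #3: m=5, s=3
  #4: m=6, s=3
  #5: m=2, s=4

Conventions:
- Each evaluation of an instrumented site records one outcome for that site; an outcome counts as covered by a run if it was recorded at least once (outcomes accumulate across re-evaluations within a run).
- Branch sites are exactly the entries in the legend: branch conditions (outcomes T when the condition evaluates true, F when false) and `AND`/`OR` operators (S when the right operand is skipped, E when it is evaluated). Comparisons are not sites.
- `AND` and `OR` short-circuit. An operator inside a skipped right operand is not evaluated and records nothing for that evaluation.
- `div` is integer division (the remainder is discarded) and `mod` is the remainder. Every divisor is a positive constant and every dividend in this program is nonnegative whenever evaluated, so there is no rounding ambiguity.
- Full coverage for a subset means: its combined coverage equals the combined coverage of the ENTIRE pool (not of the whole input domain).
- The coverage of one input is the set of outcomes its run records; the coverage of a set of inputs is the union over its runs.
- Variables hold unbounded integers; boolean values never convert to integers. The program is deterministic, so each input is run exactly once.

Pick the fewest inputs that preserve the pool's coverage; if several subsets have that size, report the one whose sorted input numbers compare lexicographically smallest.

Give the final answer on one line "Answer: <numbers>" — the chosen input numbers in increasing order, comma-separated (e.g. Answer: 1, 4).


input #1 (m=9, s=7): covers B1=F, B2=T, B3=T, B5=F, B6=E, B7=F, B8=E, B10=T
input #2 (m=4, s=4): covers B1=F, B2=T, B3=T, B5=T, B6=S, B7=T, B8=S, B9=F, B10=F
input #3 (m=5, s=3): covers B1=F, B2=T, B3=T, B5=T, B6=S, B7=T, B8=S, B9=T, B10=F
input #4 (m=6, s=3): covers B1=F, B2=T, B3=T, B5=T, B6=S, B7=T, B8=S, B9=F, B10=F
input #5 (m=2, s=4): covers B1=F, B2=T, B3=T, B5=T, B6=S, B7=T, B8=S, B9=F, B10=F
together the pool reaches 15 outcomes: B1=F, B2=T, B3=T, B5=T, B5=F, B6=S, B6=E, B7=T, B7=F, B8=S, B8=E, B9=T, B9=F, B10=T, B10=F
no size-1 subset reaches all 15 outcomes (best union: 9/15)
no size-2 subset reaches all 15 outcomes (best union: 14/15)
size 3: inputs {1, 2, 3} cover all 15 outcomes, and no lexicographically smaller subset of this size does
Answer: 1, 2, 3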